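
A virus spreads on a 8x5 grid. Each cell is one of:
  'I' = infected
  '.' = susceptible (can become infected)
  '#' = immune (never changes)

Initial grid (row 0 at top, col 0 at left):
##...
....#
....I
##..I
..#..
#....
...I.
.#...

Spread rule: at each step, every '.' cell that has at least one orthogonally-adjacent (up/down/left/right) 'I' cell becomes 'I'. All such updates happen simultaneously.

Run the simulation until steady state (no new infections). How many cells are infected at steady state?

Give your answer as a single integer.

Answer: 32

Derivation:
Step 0 (initial): 3 infected
Step 1: +7 new -> 10 infected
Step 2: +9 new -> 19 infected
Step 3: +5 new -> 24 infected
Step 4: +6 new -> 30 infected
Step 5: +2 new -> 32 infected
Step 6: +0 new -> 32 infected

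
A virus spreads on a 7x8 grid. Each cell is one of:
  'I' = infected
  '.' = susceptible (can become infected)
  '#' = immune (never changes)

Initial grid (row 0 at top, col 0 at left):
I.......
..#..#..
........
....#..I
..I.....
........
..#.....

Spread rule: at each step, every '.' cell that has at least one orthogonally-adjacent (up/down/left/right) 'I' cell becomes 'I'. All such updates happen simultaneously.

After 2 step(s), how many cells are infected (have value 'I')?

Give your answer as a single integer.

Answer: 27

Derivation:
Step 0 (initial): 3 infected
Step 1: +9 new -> 12 infected
Step 2: +15 new -> 27 infected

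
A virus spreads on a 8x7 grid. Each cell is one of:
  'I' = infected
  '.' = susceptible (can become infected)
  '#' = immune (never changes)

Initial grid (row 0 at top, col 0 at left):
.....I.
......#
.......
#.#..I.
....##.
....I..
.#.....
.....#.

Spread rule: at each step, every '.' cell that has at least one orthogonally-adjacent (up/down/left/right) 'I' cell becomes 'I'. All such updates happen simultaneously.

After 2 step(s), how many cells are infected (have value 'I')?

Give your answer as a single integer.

Step 0 (initial): 3 infected
Step 1: +9 new -> 12 infected
Step 2: +12 new -> 24 infected

Answer: 24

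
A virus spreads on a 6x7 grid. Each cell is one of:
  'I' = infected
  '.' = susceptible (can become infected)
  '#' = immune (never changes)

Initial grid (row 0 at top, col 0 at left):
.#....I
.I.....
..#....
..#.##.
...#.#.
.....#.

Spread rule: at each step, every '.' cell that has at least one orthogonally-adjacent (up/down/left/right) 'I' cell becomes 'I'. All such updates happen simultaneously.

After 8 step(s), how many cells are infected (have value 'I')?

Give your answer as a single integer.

Answer: 34

Derivation:
Step 0 (initial): 2 infected
Step 1: +5 new -> 7 infected
Step 2: +8 new -> 15 infected
Step 3: +7 new -> 22 infected
Step 4: +6 new -> 28 infected
Step 5: +3 new -> 31 infected
Step 6: +1 new -> 32 infected
Step 7: +1 new -> 33 infected
Step 8: +1 new -> 34 infected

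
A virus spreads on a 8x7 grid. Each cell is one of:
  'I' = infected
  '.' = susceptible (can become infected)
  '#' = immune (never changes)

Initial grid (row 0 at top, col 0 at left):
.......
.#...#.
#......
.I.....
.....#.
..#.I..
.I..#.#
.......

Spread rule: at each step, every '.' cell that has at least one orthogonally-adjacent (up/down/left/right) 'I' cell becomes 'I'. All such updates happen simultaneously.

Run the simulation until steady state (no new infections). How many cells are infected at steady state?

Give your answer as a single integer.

Answer: 49

Derivation:
Step 0 (initial): 3 infected
Step 1: +11 new -> 14 infected
Step 2: +12 new -> 26 infected
Step 3: +7 new -> 33 infected
Step 4: +7 new -> 40 infected
Step 5: +4 new -> 44 infected
Step 6: +3 new -> 47 infected
Step 7: +2 new -> 49 infected
Step 8: +0 new -> 49 infected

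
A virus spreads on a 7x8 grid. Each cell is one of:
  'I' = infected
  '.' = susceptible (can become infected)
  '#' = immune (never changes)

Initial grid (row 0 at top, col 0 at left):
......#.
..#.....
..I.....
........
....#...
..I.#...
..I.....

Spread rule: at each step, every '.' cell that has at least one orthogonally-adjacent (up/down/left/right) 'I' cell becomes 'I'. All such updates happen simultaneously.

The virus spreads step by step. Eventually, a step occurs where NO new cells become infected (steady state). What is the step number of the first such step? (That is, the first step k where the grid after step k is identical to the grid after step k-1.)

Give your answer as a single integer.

Step 0 (initial): 3 infected
Step 1: +8 new -> 11 infected
Step 2: +11 new -> 22 infected
Step 3: +9 new -> 31 infected
Step 4: +8 new -> 39 infected
Step 5: +7 new -> 46 infected
Step 6: +4 new -> 50 infected
Step 7: +2 new -> 52 infected
Step 8: +0 new -> 52 infected

Answer: 8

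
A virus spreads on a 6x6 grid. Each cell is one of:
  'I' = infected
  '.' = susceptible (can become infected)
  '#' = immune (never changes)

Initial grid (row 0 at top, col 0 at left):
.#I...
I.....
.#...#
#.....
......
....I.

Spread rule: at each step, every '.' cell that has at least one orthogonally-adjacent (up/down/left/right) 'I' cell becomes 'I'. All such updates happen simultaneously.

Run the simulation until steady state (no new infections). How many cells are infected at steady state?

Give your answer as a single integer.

Answer: 32

Derivation:
Step 0 (initial): 3 infected
Step 1: +8 new -> 11 infected
Step 2: +7 new -> 18 infected
Step 3: +9 new -> 27 infected
Step 4: +4 new -> 31 infected
Step 5: +1 new -> 32 infected
Step 6: +0 new -> 32 infected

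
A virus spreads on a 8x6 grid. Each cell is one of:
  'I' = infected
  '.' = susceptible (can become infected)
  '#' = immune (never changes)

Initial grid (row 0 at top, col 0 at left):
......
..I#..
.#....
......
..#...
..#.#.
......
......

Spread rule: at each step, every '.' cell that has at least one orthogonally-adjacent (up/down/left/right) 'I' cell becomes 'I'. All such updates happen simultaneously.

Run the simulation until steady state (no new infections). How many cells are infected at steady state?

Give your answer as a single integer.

Answer: 43

Derivation:
Step 0 (initial): 1 infected
Step 1: +3 new -> 4 infected
Step 2: +5 new -> 9 infected
Step 3: +6 new -> 15 infected
Step 4: +7 new -> 22 infected
Step 5: +6 new -> 28 infected
Step 6: +4 new -> 32 infected
Step 7: +6 new -> 38 infected
Step 8: +4 new -> 42 infected
Step 9: +1 new -> 43 infected
Step 10: +0 new -> 43 infected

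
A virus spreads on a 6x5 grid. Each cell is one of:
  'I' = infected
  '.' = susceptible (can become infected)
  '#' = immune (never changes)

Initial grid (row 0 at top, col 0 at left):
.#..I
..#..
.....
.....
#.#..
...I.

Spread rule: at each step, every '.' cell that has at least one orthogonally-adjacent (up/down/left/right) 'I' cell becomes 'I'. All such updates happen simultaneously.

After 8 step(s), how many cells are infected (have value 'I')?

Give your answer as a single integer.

Step 0 (initial): 2 infected
Step 1: +5 new -> 7 infected
Step 2: +6 new -> 13 infected
Step 3: +5 new -> 18 infected
Step 4: +2 new -> 20 infected
Step 5: +2 new -> 22 infected
Step 6: +2 new -> 24 infected
Step 7: +1 new -> 25 infected
Step 8: +1 new -> 26 infected

Answer: 26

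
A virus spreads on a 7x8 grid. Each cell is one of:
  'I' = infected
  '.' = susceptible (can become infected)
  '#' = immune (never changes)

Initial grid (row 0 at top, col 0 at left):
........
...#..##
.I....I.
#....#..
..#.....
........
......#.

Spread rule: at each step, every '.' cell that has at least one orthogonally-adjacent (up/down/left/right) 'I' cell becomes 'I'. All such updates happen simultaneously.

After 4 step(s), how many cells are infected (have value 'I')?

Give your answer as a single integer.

Answer: 40

Derivation:
Step 0 (initial): 2 infected
Step 1: +7 new -> 9 infected
Step 2: +10 new -> 19 infected
Step 3: +11 new -> 30 infected
Step 4: +10 new -> 40 infected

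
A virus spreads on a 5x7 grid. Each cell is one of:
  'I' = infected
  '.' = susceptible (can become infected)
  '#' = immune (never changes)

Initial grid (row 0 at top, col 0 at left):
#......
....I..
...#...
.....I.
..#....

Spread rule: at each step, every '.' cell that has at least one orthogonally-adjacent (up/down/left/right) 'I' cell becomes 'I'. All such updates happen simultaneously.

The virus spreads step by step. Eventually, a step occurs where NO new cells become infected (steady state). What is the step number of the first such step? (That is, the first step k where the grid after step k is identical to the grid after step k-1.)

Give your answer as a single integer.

Answer: 7

Derivation:
Step 0 (initial): 2 infected
Step 1: +8 new -> 10 infected
Step 2: +8 new -> 18 infected
Step 3: +6 new -> 24 infected
Step 4: +4 new -> 28 infected
Step 5: +3 new -> 31 infected
Step 6: +1 new -> 32 infected
Step 7: +0 new -> 32 infected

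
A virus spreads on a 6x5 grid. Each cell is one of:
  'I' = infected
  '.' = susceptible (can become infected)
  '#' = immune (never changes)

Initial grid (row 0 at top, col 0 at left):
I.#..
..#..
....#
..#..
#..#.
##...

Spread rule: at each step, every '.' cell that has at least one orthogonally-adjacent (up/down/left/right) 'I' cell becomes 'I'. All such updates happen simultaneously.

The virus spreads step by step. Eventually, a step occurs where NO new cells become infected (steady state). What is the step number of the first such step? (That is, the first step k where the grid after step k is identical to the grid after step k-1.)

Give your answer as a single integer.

Answer: 10

Derivation:
Step 0 (initial): 1 infected
Step 1: +2 new -> 3 infected
Step 2: +2 new -> 5 infected
Step 3: +2 new -> 7 infected
Step 4: +2 new -> 9 infected
Step 5: +2 new -> 11 infected
Step 6: +3 new -> 14 infected
Step 7: +4 new -> 18 infected
Step 8: +3 new -> 21 infected
Step 9: +1 new -> 22 infected
Step 10: +0 new -> 22 infected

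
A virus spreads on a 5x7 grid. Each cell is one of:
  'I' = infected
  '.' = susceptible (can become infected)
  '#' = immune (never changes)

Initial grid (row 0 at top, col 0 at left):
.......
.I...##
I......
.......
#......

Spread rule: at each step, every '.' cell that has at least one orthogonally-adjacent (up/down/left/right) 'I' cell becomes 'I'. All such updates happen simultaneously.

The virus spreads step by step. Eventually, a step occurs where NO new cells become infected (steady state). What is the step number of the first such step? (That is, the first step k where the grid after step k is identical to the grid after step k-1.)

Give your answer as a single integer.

Step 0 (initial): 2 infected
Step 1: +5 new -> 7 infected
Step 2: +5 new -> 12 infected
Step 3: +5 new -> 17 infected
Step 4: +4 new -> 21 infected
Step 5: +4 new -> 25 infected
Step 6: +4 new -> 29 infected
Step 7: +2 new -> 31 infected
Step 8: +1 new -> 32 infected
Step 9: +0 new -> 32 infected

Answer: 9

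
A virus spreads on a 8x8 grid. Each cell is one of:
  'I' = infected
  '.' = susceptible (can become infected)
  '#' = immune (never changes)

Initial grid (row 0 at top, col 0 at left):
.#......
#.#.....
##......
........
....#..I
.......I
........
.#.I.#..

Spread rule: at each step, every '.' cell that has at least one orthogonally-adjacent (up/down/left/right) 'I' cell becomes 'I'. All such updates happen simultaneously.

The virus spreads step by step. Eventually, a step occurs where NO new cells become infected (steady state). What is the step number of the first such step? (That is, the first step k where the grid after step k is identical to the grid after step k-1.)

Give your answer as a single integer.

Step 0 (initial): 3 infected
Step 1: +7 new -> 10 infected
Step 2: +9 new -> 19 infected
Step 3: +9 new -> 28 infected
Step 4: +8 new -> 36 infected
Step 5: +8 new -> 44 infected
Step 6: +6 new -> 50 infected
Step 7: +3 new -> 53 infected
Step 8: +1 new -> 54 infected
Step 9: +0 new -> 54 infected

Answer: 9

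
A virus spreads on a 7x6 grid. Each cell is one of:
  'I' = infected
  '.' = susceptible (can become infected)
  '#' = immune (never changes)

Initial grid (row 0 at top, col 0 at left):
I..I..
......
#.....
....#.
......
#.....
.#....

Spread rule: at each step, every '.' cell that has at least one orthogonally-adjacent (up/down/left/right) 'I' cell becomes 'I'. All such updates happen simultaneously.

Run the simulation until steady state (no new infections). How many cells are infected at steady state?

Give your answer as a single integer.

Step 0 (initial): 2 infected
Step 1: +5 new -> 7 infected
Step 2: +5 new -> 12 infected
Step 3: +5 new -> 17 infected
Step 4: +4 new -> 21 infected
Step 5: +6 new -> 27 infected
Step 6: +6 new -> 33 infected
Step 7: +3 new -> 36 infected
Step 8: +1 new -> 37 infected
Step 9: +0 new -> 37 infected

Answer: 37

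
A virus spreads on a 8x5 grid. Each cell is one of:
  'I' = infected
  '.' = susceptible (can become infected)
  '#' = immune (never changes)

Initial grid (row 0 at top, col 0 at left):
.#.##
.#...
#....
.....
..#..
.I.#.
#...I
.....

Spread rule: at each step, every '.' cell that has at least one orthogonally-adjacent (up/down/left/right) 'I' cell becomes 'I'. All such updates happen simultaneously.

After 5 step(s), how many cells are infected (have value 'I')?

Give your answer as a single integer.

Answer: 28

Derivation:
Step 0 (initial): 2 infected
Step 1: +7 new -> 9 infected
Step 2: +6 new -> 15 infected
Step 3: +7 new -> 22 infected
Step 4: +3 new -> 25 infected
Step 5: +3 new -> 28 infected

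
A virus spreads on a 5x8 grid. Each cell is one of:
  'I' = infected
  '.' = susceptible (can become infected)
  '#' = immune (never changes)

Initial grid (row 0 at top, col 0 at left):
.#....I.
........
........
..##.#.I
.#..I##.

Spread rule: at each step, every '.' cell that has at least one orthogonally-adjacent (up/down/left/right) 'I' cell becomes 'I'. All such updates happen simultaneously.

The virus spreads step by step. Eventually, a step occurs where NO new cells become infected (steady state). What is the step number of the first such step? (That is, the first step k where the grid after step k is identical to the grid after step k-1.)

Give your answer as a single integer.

Answer: 9

Derivation:
Step 0 (initial): 3 infected
Step 1: +8 new -> 11 infected
Step 2: +6 new -> 17 infected
Step 3: +4 new -> 21 infected
Step 4: +3 new -> 24 infected
Step 5: +2 new -> 26 infected
Step 6: +3 new -> 29 infected
Step 7: +2 new -> 31 infected
Step 8: +2 new -> 33 infected
Step 9: +0 new -> 33 infected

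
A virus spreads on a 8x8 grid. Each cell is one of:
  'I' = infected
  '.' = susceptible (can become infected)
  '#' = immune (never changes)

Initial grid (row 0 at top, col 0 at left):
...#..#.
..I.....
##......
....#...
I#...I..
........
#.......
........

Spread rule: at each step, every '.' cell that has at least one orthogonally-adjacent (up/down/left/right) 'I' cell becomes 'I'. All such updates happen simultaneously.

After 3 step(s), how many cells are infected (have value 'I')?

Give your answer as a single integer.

Step 0 (initial): 3 infected
Step 1: +10 new -> 13 infected
Step 2: +14 new -> 27 infected
Step 3: +15 new -> 42 infected

Answer: 42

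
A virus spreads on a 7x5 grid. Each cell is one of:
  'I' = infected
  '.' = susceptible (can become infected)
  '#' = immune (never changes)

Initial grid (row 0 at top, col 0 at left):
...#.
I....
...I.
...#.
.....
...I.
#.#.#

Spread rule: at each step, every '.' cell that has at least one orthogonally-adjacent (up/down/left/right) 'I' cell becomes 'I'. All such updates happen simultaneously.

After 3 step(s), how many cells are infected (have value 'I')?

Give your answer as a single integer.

Answer: 30

Derivation:
Step 0 (initial): 3 infected
Step 1: +10 new -> 13 infected
Step 2: +10 new -> 23 infected
Step 3: +7 new -> 30 infected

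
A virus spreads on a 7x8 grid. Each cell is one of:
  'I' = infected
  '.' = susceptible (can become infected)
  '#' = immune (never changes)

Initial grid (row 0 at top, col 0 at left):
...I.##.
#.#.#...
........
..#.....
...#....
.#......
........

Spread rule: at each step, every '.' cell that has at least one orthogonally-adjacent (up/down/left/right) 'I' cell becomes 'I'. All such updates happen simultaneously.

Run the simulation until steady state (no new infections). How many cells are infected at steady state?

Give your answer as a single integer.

Answer: 48

Derivation:
Step 0 (initial): 1 infected
Step 1: +3 new -> 4 infected
Step 2: +2 new -> 6 infected
Step 3: +5 new -> 11 infected
Step 4: +3 new -> 14 infected
Step 5: +6 new -> 20 infected
Step 6: +7 new -> 27 infected
Step 7: +8 new -> 35 infected
Step 8: +7 new -> 42 infected
Step 9: +4 new -> 46 infected
Step 10: +2 new -> 48 infected
Step 11: +0 new -> 48 infected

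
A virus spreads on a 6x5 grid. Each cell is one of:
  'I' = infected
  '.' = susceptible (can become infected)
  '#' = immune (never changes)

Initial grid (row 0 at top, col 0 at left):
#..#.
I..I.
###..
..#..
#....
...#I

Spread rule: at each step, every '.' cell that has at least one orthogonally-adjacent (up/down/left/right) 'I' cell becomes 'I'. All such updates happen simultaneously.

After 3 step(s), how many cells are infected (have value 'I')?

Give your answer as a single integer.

Answer: 16

Derivation:
Step 0 (initial): 3 infected
Step 1: +5 new -> 8 infected
Step 2: +7 new -> 15 infected
Step 3: +1 new -> 16 infected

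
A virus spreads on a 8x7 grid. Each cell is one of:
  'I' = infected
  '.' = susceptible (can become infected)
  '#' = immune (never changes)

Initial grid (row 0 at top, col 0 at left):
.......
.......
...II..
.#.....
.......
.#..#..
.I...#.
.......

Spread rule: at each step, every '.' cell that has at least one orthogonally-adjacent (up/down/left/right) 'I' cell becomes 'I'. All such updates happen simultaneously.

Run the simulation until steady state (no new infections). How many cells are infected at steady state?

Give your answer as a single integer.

Answer: 52

Derivation:
Step 0 (initial): 3 infected
Step 1: +9 new -> 12 infected
Step 2: +15 new -> 27 infected
Step 3: +12 new -> 39 infected
Step 4: +8 new -> 47 infected
Step 5: +3 new -> 50 infected
Step 6: +2 new -> 52 infected
Step 7: +0 new -> 52 infected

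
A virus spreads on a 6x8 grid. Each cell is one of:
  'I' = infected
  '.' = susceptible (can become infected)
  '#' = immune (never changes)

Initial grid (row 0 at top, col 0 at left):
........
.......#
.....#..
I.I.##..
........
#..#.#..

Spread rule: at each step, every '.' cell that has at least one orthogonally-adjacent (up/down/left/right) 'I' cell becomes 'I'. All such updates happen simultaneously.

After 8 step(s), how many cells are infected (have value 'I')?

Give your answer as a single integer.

Step 0 (initial): 2 infected
Step 1: +6 new -> 8 infected
Step 2: +7 new -> 15 infected
Step 3: +7 new -> 22 infected
Step 4: +5 new -> 27 infected
Step 5: +3 new -> 30 infected
Step 6: +5 new -> 35 infected
Step 7: +4 new -> 39 infected
Step 8: +2 new -> 41 infected

Answer: 41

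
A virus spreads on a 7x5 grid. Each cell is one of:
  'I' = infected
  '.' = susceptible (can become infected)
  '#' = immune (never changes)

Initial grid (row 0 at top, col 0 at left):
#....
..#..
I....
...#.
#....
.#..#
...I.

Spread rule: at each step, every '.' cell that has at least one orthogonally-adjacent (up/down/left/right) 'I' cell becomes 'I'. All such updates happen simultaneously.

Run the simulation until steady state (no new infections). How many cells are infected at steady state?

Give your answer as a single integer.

Answer: 29

Derivation:
Step 0 (initial): 2 infected
Step 1: +6 new -> 8 infected
Step 2: +6 new -> 14 infected
Step 3: +7 new -> 21 infected
Step 4: +5 new -> 26 infected
Step 5: +2 new -> 28 infected
Step 6: +1 new -> 29 infected
Step 7: +0 new -> 29 infected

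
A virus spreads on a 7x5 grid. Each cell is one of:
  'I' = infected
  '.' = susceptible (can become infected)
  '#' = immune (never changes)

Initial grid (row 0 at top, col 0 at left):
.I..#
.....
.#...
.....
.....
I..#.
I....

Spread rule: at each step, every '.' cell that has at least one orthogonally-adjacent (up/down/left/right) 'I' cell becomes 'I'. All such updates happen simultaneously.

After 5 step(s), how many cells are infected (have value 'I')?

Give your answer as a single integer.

Step 0 (initial): 3 infected
Step 1: +6 new -> 9 infected
Step 2: +7 new -> 16 infected
Step 3: +6 new -> 22 infected
Step 4: +5 new -> 27 infected
Step 5: +4 new -> 31 infected

Answer: 31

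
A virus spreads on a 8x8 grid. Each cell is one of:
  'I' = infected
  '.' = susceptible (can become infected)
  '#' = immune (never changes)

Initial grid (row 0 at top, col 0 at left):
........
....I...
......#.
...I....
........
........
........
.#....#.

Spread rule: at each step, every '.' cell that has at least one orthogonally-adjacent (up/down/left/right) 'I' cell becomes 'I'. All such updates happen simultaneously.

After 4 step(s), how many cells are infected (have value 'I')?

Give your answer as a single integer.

Step 0 (initial): 2 infected
Step 1: +8 new -> 10 infected
Step 2: +11 new -> 21 infected
Step 3: +12 new -> 33 infected
Step 4: +13 new -> 46 infected

Answer: 46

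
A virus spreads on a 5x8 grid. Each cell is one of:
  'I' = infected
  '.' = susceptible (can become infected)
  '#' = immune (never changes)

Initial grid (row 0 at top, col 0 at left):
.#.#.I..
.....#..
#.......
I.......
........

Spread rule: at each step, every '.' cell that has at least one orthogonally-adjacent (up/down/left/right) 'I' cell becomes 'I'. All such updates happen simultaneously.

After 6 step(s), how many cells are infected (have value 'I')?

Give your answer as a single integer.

Answer: 36

Derivation:
Step 0 (initial): 2 infected
Step 1: +4 new -> 6 infected
Step 2: +6 new -> 12 infected
Step 3: +8 new -> 20 infected
Step 4: +8 new -> 28 infected
Step 5: +6 new -> 34 infected
Step 6: +2 new -> 36 infected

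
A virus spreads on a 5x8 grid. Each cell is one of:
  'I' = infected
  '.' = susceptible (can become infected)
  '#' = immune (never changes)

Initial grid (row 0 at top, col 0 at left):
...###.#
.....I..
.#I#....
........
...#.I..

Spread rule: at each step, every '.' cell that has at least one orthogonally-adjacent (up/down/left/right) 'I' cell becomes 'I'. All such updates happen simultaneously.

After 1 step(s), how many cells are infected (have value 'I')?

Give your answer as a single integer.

Step 0 (initial): 3 infected
Step 1: +8 new -> 11 infected

Answer: 11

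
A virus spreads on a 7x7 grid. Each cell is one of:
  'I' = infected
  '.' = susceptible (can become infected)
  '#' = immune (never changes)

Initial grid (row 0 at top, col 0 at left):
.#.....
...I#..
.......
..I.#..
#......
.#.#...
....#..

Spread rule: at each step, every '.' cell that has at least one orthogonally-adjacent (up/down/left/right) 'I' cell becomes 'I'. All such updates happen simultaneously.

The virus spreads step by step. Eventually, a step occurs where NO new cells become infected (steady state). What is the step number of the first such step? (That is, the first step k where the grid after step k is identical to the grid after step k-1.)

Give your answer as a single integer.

Answer: 8

Derivation:
Step 0 (initial): 2 infected
Step 1: +7 new -> 9 infected
Step 2: +9 new -> 18 infected
Step 3: +6 new -> 24 infected
Step 4: +9 new -> 33 infected
Step 5: +5 new -> 38 infected
Step 6: +3 new -> 41 infected
Step 7: +1 new -> 42 infected
Step 8: +0 new -> 42 infected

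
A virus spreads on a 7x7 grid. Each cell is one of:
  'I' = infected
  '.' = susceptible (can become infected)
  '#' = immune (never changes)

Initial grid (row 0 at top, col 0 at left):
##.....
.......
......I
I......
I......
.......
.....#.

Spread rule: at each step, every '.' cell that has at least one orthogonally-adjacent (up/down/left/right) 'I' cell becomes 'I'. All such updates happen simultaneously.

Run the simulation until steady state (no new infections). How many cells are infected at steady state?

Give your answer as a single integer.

Answer: 46

Derivation:
Step 0 (initial): 3 infected
Step 1: +7 new -> 10 infected
Step 2: +11 new -> 21 infected
Step 3: +12 new -> 33 infected
Step 4: +8 new -> 41 infected
Step 5: +4 new -> 45 infected
Step 6: +1 new -> 46 infected
Step 7: +0 new -> 46 infected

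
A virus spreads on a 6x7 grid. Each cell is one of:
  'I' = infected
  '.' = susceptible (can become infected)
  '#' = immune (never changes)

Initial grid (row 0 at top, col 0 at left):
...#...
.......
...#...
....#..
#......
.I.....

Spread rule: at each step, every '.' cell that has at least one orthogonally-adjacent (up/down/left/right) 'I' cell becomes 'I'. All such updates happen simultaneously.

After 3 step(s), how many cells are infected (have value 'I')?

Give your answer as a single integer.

Answer: 12

Derivation:
Step 0 (initial): 1 infected
Step 1: +3 new -> 4 infected
Step 2: +3 new -> 7 infected
Step 3: +5 new -> 12 infected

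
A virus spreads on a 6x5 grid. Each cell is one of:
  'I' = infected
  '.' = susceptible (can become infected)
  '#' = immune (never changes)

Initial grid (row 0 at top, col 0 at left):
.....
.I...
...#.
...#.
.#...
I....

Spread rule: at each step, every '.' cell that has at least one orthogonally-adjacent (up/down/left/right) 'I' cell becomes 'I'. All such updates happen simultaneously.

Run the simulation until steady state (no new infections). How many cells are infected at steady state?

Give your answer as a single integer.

Answer: 27

Derivation:
Step 0 (initial): 2 infected
Step 1: +6 new -> 8 infected
Step 2: +8 new -> 16 infected
Step 3: +5 new -> 21 infected
Step 4: +4 new -> 25 infected
Step 5: +2 new -> 27 infected
Step 6: +0 new -> 27 infected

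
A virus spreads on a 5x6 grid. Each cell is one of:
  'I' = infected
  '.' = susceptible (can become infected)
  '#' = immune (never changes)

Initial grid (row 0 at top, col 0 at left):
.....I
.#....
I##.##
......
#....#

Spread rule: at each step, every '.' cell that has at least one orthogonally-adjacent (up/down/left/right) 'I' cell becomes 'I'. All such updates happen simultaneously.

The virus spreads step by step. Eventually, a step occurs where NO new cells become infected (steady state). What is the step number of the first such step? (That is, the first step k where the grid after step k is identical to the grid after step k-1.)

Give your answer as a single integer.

Step 0 (initial): 2 infected
Step 1: +4 new -> 6 infected
Step 2: +4 new -> 10 infected
Step 3: +5 new -> 15 infected
Step 4: +4 new -> 19 infected
Step 5: +2 new -> 21 infected
Step 6: +2 new -> 23 infected
Step 7: +0 new -> 23 infected

Answer: 7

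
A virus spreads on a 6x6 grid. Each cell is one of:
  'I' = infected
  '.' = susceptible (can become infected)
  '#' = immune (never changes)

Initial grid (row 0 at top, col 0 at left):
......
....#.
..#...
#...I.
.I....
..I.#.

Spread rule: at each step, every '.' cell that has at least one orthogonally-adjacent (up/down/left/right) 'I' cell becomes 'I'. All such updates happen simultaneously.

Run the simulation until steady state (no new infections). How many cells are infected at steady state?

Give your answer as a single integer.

Answer: 32

Derivation:
Step 0 (initial): 3 infected
Step 1: +9 new -> 12 infected
Step 2: +7 new -> 19 infected
Step 3: +5 new -> 24 infected
Step 4: +5 new -> 29 infected
Step 5: +3 new -> 32 infected
Step 6: +0 new -> 32 infected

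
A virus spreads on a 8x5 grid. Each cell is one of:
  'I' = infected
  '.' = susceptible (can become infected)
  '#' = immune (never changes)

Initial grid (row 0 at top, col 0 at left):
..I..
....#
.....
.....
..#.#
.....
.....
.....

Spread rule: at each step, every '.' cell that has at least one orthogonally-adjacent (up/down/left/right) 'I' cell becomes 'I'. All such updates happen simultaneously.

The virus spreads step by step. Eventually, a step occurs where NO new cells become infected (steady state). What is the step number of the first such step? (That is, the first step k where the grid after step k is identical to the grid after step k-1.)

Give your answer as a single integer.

Answer: 10

Derivation:
Step 0 (initial): 1 infected
Step 1: +3 new -> 4 infected
Step 2: +5 new -> 9 infected
Step 3: +4 new -> 13 infected
Step 4: +4 new -> 17 infected
Step 5: +4 new -> 21 infected
Step 6: +3 new -> 24 infected
Step 7: +5 new -> 29 infected
Step 8: +5 new -> 34 infected
Step 9: +3 new -> 37 infected
Step 10: +0 new -> 37 infected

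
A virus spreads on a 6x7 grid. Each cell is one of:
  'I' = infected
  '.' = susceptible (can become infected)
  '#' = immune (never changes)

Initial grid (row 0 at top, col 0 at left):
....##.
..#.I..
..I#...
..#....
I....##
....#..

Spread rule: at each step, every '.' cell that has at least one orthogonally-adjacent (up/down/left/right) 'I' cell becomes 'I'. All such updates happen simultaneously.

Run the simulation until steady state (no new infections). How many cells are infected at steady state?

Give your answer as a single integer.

Answer: 32

Derivation:
Step 0 (initial): 3 infected
Step 1: +7 new -> 10 infected
Step 2: +9 new -> 19 infected
Step 3: +10 new -> 29 infected
Step 4: +3 new -> 32 infected
Step 5: +0 new -> 32 infected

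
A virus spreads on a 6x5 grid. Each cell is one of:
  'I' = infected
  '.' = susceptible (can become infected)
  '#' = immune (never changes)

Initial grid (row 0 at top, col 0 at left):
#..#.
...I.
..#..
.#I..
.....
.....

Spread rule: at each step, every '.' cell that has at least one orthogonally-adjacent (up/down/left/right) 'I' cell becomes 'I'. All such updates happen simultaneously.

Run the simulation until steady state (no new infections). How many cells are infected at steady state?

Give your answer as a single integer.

Step 0 (initial): 2 infected
Step 1: +5 new -> 7 infected
Step 2: +8 new -> 15 infected
Step 3: +7 new -> 22 infected
Step 4: +4 new -> 26 infected
Step 5: +0 new -> 26 infected

Answer: 26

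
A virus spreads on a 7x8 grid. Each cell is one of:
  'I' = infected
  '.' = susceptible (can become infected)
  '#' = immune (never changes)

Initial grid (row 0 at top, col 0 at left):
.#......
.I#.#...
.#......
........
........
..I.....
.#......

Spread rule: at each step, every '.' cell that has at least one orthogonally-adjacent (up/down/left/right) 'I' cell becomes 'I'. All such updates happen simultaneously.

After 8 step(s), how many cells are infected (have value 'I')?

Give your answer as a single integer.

Step 0 (initial): 2 infected
Step 1: +5 new -> 7 infected
Step 2: +8 new -> 15 infected
Step 3: +9 new -> 24 infected
Step 4: +5 new -> 29 infected
Step 5: +6 new -> 35 infected
Step 6: +5 new -> 40 infected
Step 7: +5 new -> 45 infected
Step 8: +3 new -> 48 infected

Answer: 48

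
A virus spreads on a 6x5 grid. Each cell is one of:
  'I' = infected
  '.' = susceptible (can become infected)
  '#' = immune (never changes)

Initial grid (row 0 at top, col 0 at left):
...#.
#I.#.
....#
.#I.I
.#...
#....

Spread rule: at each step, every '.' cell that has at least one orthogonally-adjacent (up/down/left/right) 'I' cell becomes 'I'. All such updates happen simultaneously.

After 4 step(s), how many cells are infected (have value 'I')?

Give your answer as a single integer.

Answer: 21

Derivation:
Step 0 (initial): 3 infected
Step 1: +7 new -> 10 infected
Step 2: +7 new -> 17 infected
Step 3: +3 new -> 20 infected
Step 4: +1 new -> 21 infected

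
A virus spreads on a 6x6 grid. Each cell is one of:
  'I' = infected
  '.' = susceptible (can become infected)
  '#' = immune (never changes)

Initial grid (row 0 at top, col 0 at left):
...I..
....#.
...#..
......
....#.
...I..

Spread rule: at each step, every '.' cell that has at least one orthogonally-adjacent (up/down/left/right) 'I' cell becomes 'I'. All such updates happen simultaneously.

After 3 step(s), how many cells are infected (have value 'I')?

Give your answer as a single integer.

Answer: 24

Derivation:
Step 0 (initial): 2 infected
Step 1: +6 new -> 8 infected
Step 2: +7 new -> 15 infected
Step 3: +9 new -> 24 infected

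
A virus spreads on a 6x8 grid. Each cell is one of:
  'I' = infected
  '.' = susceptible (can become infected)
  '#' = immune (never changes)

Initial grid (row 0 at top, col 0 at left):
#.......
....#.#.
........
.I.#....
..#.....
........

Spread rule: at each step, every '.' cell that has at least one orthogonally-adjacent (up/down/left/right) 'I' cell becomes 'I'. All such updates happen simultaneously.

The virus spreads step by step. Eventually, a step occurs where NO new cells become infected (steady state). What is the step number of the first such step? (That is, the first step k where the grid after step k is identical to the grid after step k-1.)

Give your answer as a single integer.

Step 0 (initial): 1 infected
Step 1: +4 new -> 5 infected
Step 2: +5 new -> 10 infected
Step 3: +6 new -> 16 infected
Step 4: +4 new -> 20 infected
Step 5: +5 new -> 25 infected
Step 6: +6 new -> 31 infected
Step 7: +5 new -> 36 infected
Step 8: +5 new -> 41 infected
Step 9: +2 new -> 43 infected
Step 10: +0 new -> 43 infected

Answer: 10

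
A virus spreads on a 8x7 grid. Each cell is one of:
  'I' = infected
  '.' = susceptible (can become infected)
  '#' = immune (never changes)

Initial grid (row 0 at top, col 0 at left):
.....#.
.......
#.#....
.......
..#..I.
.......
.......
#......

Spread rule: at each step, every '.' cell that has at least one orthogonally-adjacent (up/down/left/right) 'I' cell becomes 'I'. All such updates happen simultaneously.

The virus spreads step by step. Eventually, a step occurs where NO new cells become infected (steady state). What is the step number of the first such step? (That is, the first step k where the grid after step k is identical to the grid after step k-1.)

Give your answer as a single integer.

Step 0 (initial): 1 infected
Step 1: +4 new -> 5 infected
Step 2: +7 new -> 12 infected
Step 3: +8 new -> 20 infected
Step 4: +8 new -> 28 infected
Step 5: +7 new -> 35 infected
Step 6: +8 new -> 43 infected
Step 7: +5 new -> 48 infected
Step 8: +2 new -> 50 infected
Step 9: +1 new -> 51 infected
Step 10: +0 new -> 51 infected

Answer: 10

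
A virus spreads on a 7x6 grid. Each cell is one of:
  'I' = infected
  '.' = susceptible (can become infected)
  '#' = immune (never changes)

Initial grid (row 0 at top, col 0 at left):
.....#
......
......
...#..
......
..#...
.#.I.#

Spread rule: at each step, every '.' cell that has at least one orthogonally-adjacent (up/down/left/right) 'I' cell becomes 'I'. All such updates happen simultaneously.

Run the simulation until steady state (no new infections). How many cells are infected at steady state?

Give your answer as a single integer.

Step 0 (initial): 1 infected
Step 1: +3 new -> 4 infected
Step 2: +2 new -> 6 infected
Step 3: +3 new -> 9 infected
Step 4: +4 new -> 13 infected
Step 5: +6 new -> 19 infected
Step 6: +7 new -> 26 infected
Step 7: +7 new -> 33 infected
Step 8: +3 new -> 36 infected
Step 9: +1 new -> 37 infected
Step 10: +0 new -> 37 infected

Answer: 37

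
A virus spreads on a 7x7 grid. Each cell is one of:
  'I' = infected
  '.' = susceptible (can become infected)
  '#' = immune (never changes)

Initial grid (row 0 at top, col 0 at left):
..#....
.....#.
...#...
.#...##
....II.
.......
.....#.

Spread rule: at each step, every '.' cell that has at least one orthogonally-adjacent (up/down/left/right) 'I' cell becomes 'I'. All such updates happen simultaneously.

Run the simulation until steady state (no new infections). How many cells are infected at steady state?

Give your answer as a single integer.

Answer: 42

Derivation:
Step 0 (initial): 2 infected
Step 1: +5 new -> 7 infected
Step 2: +6 new -> 13 infected
Step 3: +7 new -> 20 infected
Step 4: +7 new -> 27 infected
Step 5: +8 new -> 35 infected
Step 6: +4 new -> 39 infected
Step 7: +2 new -> 41 infected
Step 8: +1 new -> 42 infected
Step 9: +0 new -> 42 infected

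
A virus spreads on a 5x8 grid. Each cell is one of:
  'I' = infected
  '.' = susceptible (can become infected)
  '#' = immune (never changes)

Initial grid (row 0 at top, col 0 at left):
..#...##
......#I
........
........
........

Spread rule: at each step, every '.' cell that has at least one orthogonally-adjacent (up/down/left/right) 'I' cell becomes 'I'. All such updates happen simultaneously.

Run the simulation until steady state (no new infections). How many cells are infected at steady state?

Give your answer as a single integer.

Answer: 36

Derivation:
Step 0 (initial): 1 infected
Step 1: +1 new -> 2 infected
Step 2: +2 new -> 4 infected
Step 3: +3 new -> 7 infected
Step 4: +4 new -> 11 infected
Step 5: +5 new -> 16 infected
Step 6: +5 new -> 21 infected
Step 7: +5 new -> 26 infected
Step 8: +4 new -> 30 infected
Step 9: +4 new -> 34 infected
Step 10: +2 new -> 36 infected
Step 11: +0 new -> 36 infected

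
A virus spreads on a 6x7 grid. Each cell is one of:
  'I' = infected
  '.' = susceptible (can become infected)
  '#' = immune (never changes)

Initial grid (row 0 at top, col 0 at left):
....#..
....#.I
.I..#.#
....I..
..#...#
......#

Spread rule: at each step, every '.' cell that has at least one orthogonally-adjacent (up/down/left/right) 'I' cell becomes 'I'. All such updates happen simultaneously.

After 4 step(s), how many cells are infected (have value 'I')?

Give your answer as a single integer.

Step 0 (initial): 3 infected
Step 1: +9 new -> 12 infected
Step 2: +13 new -> 25 infected
Step 3: +7 new -> 32 infected
Step 4: +3 new -> 35 infected

Answer: 35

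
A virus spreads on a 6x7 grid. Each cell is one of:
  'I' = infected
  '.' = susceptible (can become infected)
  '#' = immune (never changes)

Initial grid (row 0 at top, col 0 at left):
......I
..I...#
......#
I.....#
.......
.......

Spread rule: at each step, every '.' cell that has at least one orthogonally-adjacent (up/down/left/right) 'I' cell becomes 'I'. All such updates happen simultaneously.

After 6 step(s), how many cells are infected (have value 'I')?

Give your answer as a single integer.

Step 0 (initial): 3 infected
Step 1: +8 new -> 11 infected
Step 2: +11 new -> 22 infected
Step 3: +6 new -> 28 infected
Step 4: +4 new -> 32 infected
Step 5: +3 new -> 35 infected
Step 6: +3 new -> 38 infected

Answer: 38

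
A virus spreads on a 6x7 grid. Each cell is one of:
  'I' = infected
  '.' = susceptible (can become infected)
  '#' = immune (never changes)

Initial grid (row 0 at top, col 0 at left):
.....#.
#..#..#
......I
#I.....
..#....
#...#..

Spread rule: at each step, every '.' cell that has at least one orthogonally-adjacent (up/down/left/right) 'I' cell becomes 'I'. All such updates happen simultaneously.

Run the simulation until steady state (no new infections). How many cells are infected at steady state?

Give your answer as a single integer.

Step 0 (initial): 2 infected
Step 1: +5 new -> 7 infected
Step 2: +10 new -> 17 infected
Step 3: +9 new -> 26 infected
Step 4: +6 new -> 32 infected
Step 5: +1 new -> 33 infected
Step 6: +0 new -> 33 infected

Answer: 33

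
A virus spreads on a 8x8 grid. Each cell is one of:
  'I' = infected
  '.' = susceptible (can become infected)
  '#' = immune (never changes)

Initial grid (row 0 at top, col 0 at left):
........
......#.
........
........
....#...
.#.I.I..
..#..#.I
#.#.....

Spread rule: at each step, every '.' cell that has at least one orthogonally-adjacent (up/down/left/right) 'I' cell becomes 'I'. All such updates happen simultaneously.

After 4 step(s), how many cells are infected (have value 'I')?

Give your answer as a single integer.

Step 0 (initial): 3 infected
Step 1: +9 new -> 12 infected
Step 2: +8 new -> 20 infected
Step 3: +9 new -> 29 infected
Step 4: +8 new -> 37 infected

Answer: 37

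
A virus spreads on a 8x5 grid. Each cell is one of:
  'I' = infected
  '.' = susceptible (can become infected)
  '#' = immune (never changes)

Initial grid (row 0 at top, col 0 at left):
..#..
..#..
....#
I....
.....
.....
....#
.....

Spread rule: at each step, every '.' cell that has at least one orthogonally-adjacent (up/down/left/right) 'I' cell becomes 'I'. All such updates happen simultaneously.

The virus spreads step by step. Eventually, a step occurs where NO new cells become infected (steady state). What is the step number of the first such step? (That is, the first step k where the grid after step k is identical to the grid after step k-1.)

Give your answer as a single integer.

Answer: 9

Derivation:
Step 0 (initial): 1 infected
Step 1: +3 new -> 4 infected
Step 2: +5 new -> 9 infected
Step 3: +7 new -> 16 infected
Step 4: +7 new -> 23 infected
Step 5: +5 new -> 28 infected
Step 6: +5 new -> 33 infected
Step 7: +2 new -> 35 infected
Step 8: +1 new -> 36 infected
Step 9: +0 new -> 36 infected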